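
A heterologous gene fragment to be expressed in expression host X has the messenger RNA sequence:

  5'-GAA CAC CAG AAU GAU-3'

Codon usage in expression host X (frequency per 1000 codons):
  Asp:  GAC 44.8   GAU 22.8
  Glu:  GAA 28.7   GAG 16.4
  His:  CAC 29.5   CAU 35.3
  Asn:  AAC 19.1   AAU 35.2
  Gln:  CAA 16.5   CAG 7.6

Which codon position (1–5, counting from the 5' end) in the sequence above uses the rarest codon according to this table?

Codon 1 GAA (Glu): 28.7 per 1000.
Codon 2 CAC (His): 29.5 per 1000.
Codon 3 CAG (Gln): 7.6 per 1000.
Codon 4 AAU (Asn): 35.2 per 1000.
Codon 5 GAU (Asp): 22.8 per 1000.
Lowest frequency is 7.6 at codon 3.

3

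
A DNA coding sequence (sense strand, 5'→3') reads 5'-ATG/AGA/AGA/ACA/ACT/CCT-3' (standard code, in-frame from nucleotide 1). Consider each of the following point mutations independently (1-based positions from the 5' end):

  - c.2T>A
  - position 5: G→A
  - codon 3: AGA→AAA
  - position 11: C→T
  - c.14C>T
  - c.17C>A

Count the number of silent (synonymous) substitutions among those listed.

Codon 1: ATG (Met) → AAG (Lys) — missense.
Codon 2: AGA (Arg) → AAA (Lys) — missense.
Codon 3: AGA (Arg) → AAA (Lys) — missense.
Codon 4: ACA (Thr) → ATA (Ile) — missense.
Codon 5: ACT (Thr) → ATT (Ile) — missense.
Codon 6: CCT (Pro) → CAT (His) — missense.
Synonymous: 0 of 6.

0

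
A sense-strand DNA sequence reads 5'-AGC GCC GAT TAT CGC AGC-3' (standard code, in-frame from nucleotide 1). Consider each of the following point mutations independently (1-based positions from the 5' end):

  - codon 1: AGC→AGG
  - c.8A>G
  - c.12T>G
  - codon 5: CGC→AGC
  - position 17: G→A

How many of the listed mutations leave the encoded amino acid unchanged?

Codon 1: AGC (Ser) → AGG (Arg) — missense.
Codon 3: GAT (Asp) → GGT (Gly) — missense.
Codon 4: TAT (Tyr) → TAG (Stop) — nonsense.
Codon 5: CGC (Arg) → AGC (Ser) — missense.
Codon 6: AGC (Ser) → AAC (Asn) — missense.
Synonymous: 0 of 5.

0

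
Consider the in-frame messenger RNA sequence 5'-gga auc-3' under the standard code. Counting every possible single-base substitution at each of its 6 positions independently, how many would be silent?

5

Codon 1 (GGA, Gly): 3 synonymous substitutions.
Codon 2 (AUC, Ile): 2 synonymous substitutions.
Total: 3 + 2 = 5.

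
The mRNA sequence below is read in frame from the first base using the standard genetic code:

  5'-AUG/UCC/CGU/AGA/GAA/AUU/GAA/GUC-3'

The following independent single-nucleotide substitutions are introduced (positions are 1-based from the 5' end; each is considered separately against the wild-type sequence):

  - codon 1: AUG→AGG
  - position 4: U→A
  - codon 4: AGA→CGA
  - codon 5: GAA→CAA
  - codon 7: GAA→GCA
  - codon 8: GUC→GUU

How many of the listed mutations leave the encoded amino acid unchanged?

Codon 1: AUG (Met) → AGG (Arg) — missense.
Codon 2: UCC (Ser) → ACC (Thr) — missense.
Codon 4: AGA (Arg) → CGA (Arg) — synonymous.
Codon 5: GAA (Glu) → CAA (Gln) — missense.
Codon 7: GAA (Glu) → GCA (Ala) — missense.
Codon 8: GUC (Val) → GUU (Val) — synonymous.
Synonymous: 2 of 6.

2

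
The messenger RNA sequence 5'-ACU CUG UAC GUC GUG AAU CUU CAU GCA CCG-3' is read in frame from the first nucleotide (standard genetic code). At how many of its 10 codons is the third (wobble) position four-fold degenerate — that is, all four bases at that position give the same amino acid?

Codon 1 ACU (Thr): third position 4-fold.
Codon 2 CUG (Leu): third position 4-fold.
Codon 3 UAC (Tyr): third position 2-fold.
Codon 4 GUC (Val): third position 4-fold.
Codon 5 GUG (Val): third position 4-fold.
Codon 6 AAU (Asn): third position 2-fold.
Codon 7 CUU (Leu): third position 4-fold.
Codon 8 CAU (His): third position 2-fold.
Codon 9 GCA (Ala): third position 4-fold.
Codon 10 CCG (Pro): third position 4-fold.
Four-fold degenerate third positions: 7.

7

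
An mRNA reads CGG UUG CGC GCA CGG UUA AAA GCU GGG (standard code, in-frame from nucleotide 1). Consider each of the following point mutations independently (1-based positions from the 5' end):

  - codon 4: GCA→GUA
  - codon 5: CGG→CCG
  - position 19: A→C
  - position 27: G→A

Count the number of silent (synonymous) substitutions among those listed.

Codon 4: GCA (Ala) → GUA (Val) — missense.
Codon 5: CGG (Arg) → CCG (Pro) — missense.
Codon 7: AAA (Lys) → CAA (Gln) — missense.
Codon 9: GGG (Gly) → GGA (Gly) — synonymous.
Synonymous: 1 of 4.

1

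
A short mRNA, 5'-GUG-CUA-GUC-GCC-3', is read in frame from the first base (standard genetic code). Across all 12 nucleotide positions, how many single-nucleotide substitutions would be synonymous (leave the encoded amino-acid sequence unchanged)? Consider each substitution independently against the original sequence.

Codon 1 (GUG, Val): 3 synonymous substitutions.
Codon 2 (CUA, Leu): 4 synonymous substitutions.
Codon 3 (GUC, Val): 3 synonymous substitutions.
Codon 4 (GCC, Ala): 3 synonymous substitutions.
Total: 3 + 4 + 3 + 3 = 13.

13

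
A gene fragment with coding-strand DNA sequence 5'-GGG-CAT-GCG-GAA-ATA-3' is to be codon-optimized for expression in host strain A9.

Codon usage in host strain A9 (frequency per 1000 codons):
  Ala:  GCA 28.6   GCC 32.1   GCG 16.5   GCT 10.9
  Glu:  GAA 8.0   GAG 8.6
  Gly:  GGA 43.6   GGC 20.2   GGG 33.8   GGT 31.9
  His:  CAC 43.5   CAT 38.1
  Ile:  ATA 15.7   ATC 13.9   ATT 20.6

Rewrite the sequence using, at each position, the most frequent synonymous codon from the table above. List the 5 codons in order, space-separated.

Codon 1 (Gly): best is GGA at 43.6.
Codon 2 (His): best is CAC at 43.5.
Codon 3 (Ala): best is GCC at 32.1.
Codon 4 (Glu): best is GAG at 8.6.
Codon 5 (Ile): best is ATT at 20.6.

GGA CAC GCC GAG ATT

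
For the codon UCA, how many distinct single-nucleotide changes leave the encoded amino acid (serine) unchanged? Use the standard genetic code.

3

Position 1: none → 0 synonymous.
Position 2: none → 0 synonymous.
Position 3: UCU, UCC, UCG → 3 synonymous.
Total: 0 + 0 + 3 = 3.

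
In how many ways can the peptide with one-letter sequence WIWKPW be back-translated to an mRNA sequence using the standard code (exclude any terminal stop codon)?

24

Trp: 1 codon.
Ile: 3 codons.
Trp: 1 codon.
Lys: 2 codons.
Pro: 4 codons.
Trp: 1 codon.
1 × 3 × 1 × 2 × 4 × 1 = 24.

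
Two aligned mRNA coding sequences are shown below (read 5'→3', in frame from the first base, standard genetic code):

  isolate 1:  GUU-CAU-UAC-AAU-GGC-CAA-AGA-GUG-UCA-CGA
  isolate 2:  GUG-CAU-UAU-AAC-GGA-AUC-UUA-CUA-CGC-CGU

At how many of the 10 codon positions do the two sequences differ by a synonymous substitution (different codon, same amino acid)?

5

Codon 1: GUU Val / GUG Val — synonymous.
Codon 2: CAU His / CAU His — identical.
Codon 3: UAC Tyr / UAU Tyr — synonymous.
Codon 4: AAU Asn / AAC Asn — synonymous.
Codon 5: GGC Gly / GGA Gly — synonymous.
Codon 6: CAA Gln / AUC Ile — nonsynonymous.
Codon 7: AGA Arg / UUA Leu — nonsynonymous.
Codon 8: GUG Val / CUA Leu — nonsynonymous.
Codon 9: UCA Ser / CGC Arg — nonsynonymous.
Codon 10: CGA Arg / CGU Arg — synonymous.
Synonymous differences: 5.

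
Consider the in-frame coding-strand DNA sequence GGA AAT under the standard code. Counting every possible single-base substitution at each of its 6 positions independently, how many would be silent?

Codon 1 (GGA, Gly): 3 synonymous substitutions.
Codon 2 (AAT, Asn): 1 synonymous substitution.
Total: 3 + 1 = 4.

4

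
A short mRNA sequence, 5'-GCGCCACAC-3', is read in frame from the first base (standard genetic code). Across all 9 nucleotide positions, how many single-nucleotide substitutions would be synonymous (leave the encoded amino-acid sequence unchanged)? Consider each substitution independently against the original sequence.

7

Codon 1 (GCG, Ala): 3 synonymous substitutions.
Codon 2 (CCA, Pro): 3 synonymous substitutions.
Codon 3 (CAC, His): 1 synonymous substitution.
Total: 3 + 3 + 1 = 7.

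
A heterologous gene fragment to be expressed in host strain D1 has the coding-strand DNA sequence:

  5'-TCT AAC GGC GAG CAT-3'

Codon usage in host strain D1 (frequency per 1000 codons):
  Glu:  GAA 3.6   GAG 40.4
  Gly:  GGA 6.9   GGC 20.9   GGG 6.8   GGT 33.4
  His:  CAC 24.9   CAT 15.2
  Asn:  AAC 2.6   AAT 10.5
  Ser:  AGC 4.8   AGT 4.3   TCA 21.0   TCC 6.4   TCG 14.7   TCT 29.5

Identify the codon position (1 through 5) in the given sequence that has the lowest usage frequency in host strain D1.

2

Codon 1 TCT (Ser): 29.5 per 1000.
Codon 2 AAC (Asn): 2.6 per 1000.
Codon 3 GGC (Gly): 20.9 per 1000.
Codon 4 GAG (Glu): 40.4 per 1000.
Codon 5 CAT (His): 15.2 per 1000.
Lowest frequency is 2.6 at codon 2.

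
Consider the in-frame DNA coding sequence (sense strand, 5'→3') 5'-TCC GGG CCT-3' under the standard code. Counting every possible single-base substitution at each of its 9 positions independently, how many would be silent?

9

Codon 1 (TCC, Ser): 3 synonymous substitutions.
Codon 2 (GGG, Gly): 3 synonymous substitutions.
Codon 3 (CCT, Pro): 3 synonymous substitutions.
Total: 3 + 3 + 3 = 9.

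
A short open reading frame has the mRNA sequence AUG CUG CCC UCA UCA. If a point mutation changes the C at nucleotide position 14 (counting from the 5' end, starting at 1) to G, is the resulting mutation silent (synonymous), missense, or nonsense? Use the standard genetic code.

nonsense

Position 14 falls in codon 5: UCA → Ser.
After the substitution the codon is UGA → Stop.
The new codon is a stop codon, so this is a nonsense mutation.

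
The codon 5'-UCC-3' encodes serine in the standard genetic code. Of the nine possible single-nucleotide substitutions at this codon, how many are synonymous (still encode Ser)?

3

Position 1: none → 0 synonymous.
Position 2: none → 0 synonymous.
Position 3: UCU, UCA, UCG → 3 synonymous.
Total: 0 + 0 + 3 = 3.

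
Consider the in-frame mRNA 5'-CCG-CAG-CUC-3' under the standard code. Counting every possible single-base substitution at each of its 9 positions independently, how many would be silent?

7

Codon 1 (CCG, Pro): 3 synonymous substitutions.
Codon 2 (CAG, Gln): 1 synonymous substitution.
Codon 3 (CUC, Leu): 3 synonymous substitutions.
Total: 3 + 1 + 3 = 7.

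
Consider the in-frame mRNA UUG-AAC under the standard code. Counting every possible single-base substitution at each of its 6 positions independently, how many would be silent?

3

Codon 1 (UUG, Leu): 2 synonymous substitutions.
Codon 2 (AAC, Asn): 1 synonymous substitution.
Total: 2 + 1 = 3.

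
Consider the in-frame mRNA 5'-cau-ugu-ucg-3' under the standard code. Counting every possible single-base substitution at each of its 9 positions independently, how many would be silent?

Codon 1 (CAU, His): 1 synonymous substitution.
Codon 2 (UGU, Cys): 1 synonymous substitution.
Codon 3 (UCG, Ser): 3 synonymous substitutions.
Total: 1 + 1 + 3 = 5.

5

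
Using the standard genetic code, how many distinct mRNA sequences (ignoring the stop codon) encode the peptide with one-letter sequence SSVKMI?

864

Ser: 6 codons.
Ser: 6 codons.
Val: 4 codons.
Lys: 2 codons.
Met: 1 codon.
Ile: 3 codons.
6 × 6 × 4 × 2 × 1 × 3 = 864.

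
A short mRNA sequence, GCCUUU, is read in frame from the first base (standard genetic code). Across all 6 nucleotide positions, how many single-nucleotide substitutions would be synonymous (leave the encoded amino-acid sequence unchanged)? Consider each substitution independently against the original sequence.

4

Codon 1 (GCC, Ala): 3 synonymous substitutions.
Codon 2 (UUU, Phe): 1 synonymous substitution.
Total: 3 + 1 = 4.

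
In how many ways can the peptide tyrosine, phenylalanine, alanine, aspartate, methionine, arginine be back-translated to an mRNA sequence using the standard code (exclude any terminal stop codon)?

Tyr: 2 codons.
Phe: 2 codons.
Ala: 4 codons.
Asp: 2 codons.
Met: 1 codon.
Arg: 6 codons.
2 × 2 × 4 × 2 × 1 × 6 = 192.

192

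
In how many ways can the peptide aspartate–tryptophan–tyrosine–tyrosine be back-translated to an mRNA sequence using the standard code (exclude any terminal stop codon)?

Asp: 2 codons.
Trp: 1 codon.
Tyr: 2 codons.
Tyr: 2 codons.
2 × 1 × 2 × 2 = 8.

8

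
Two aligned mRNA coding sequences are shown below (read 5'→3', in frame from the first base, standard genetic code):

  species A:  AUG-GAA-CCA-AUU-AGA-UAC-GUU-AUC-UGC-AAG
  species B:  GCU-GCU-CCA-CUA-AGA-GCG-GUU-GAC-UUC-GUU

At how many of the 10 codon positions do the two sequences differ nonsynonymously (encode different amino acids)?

7

Codon 1: AUG Met / GCU Ala — nonsynonymous.
Codon 2: GAA Glu / GCU Ala — nonsynonymous.
Codon 3: CCA Pro / CCA Pro — identical.
Codon 4: AUU Ile / CUA Leu — nonsynonymous.
Codon 5: AGA Arg / AGA Arg — identical.
Codon 6: UAC Tyr / GCG Ala — nonsynonymous.
Codon 7: GUU Val / GUU Val — identical.
Codon 8: AUC Ile / GAC Asp — nonsynonymous.
Codon 9: UGC Cys / UUC Phe — nonsynonymous.
Codon 10: AAG Lys / GUU Val — nonsynonymous.
Nonsynonymous differences: 7.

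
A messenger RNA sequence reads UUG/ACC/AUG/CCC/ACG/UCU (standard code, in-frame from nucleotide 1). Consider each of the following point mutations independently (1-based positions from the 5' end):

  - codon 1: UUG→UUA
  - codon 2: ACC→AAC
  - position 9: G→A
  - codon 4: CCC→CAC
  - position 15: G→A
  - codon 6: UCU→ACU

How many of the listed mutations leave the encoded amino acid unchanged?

2

Codon 1: UUG (Leu) → UUA (Leu) — synonymous.
Codon 2: ACC (Thr) → AAC (Asn) — missense.
Codon 3: AUG (Met) → AUA (Ile) — missense.
Codon 4: CCC (Pro) → CAC (His) — missense.
Codon 5: ACG (Thr) → ACA (Thr) — synonymous.
Codon 6: UCU (Ser) → ACU (Thr) — missense.
Synonymous: 2 of 6.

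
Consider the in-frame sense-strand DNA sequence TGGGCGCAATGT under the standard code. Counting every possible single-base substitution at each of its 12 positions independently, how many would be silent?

Codon 1 (TGG, Trp): 0 synonymous substitutions.
Codon 2 (GCG, Ala): 3 synonymous substitutions.
Codon 3 (CAA, Gln): 1 synonymous substitution.
Codon 4 (TGT, Cys): 1 synonymous substitution.
Total: 0 + 3 + 1 + 1 = 5.

5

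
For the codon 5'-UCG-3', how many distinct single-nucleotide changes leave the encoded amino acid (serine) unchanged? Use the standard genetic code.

3

Position 1: none → 0 synonymous.
Position 2: none → 0 synonymous.
Position 3: UCU, UCC, UCA → 3 synonymous.
Total: 0 + 0 + 3 = 3.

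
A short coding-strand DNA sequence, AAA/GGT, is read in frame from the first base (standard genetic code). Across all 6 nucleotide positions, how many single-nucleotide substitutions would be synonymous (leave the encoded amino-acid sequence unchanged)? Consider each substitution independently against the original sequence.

Codon 1 (AAA, Lys): 1 synonymous substitution.
Codon 2 (GGT, Gly): 3 synonymous substitutions.
Total: 1 + 3 = 4.

4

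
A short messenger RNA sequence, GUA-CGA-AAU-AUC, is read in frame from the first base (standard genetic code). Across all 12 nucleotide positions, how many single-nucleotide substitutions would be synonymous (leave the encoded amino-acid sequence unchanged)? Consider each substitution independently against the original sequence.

Codon 1 (GUA, Val): 3 synonymous substitutions.
Codon 2 (CGA, Arg): 4 synonymous substitutions.
Codon 3 (AAU, Asn): 1 synonymous substitution.
Codon 4 (AUC, Ile): 2 synonymous substitutions.
Total: 3 + 4 + 1 + 2 = 10.

10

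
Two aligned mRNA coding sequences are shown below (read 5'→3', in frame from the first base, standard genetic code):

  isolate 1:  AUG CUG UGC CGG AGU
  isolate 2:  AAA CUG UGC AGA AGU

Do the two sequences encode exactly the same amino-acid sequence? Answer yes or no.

no

Codon 1: AUG Met / AAA Lys — nonsynonymous.
Codon 2: CUG Leu / CUG Leu — identical.
Codon 3: UGC Cys / UGC Cys — identical.
Codon 4: CGG Arg / AGA Arg — synonymous.
Codon 5: AGU Ser / AGU Ser — identical.
Nonsynonymous differences: 1 → different protein.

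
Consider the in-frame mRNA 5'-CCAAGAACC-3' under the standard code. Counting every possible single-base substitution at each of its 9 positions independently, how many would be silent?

8

Codon 1 (CCA, Pro): 3 synonymous substitutions.
Codon 2 (AGA, Arg): 2 synonymous substitutions.
Codon 3 (ACC, Thr): 3 synonymous substitutions.
Total: 3 + 2 + 3 = 8.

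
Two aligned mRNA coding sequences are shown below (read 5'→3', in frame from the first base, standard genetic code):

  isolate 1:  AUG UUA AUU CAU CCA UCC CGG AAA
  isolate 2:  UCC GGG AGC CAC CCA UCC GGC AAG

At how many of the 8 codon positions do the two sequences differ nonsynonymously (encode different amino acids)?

Codon 1: AUG Met / UCC Ser — nonsynonymous.
Codon 2: UUA Leu / GGG Gly — nonsynonymous.
Codon 3: AUU Ile / AGC Ser — nonsynonymous.
Codon 4: CAU His / CAC His — synonymous.
Codon 5: CCA Pro / CCA Pro — identical.
Codon 6: UCC Ser / UCC Ser — identical.
Codon 7: CGG Arg / GGC Gly — nonsynonymous.
Codon 8: AAA Lys / AAG Lys — synonymous.
Nonsynonymous differences: 4.

4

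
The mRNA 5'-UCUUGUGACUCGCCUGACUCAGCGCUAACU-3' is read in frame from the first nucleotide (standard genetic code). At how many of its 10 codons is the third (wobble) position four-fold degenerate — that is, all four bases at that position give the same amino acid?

Codon 1 UCU (Ser): third position 4-fold.
Codon 2 UGU (Cys): third position 2-fold.
Codon 3 GAC (Asp): third position 2-fold.
Codon 4 UCG (Ser): third position 4-fold.
Codon 5 CCU (Pro): third position 4-fold.
Codon 6 GAC (Asp): third position 2-fold.
Codon 7 UCA (Ser): third position 4-fold.
Codon 8 GCG (Ala): third position 4-fold.
Codon 9 CUA (Leu): third position 4-fold.
Codon 10 ACU (Thr): third position 4-fold.
Four-fold degenerate third positions: 7.

7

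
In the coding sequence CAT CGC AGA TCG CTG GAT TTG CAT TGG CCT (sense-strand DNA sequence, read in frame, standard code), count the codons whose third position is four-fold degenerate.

Codon 1 CAT (His): third position 2-fold.
Codon 2 CGC (Arg): third position 4-fold.
Codon 3 AGA (Arg): third position 2-fold.
Codon 4 TCG (Ser): third position 4-fold.
Codon 5 CTG (Leu): third position 4-fold.
Codon 6 GAT (Asp): third position 2-fold.
Codon 7 TTG (Leu): third position 2-fold.
Codon 8 CAT (His): third position 2-fold.
Codon 9 TGG (Trp): third position 1-fold.
Codon 10 CCT (Pro): third position 4-fold.
Four-fold degenerate third positions: 4.

4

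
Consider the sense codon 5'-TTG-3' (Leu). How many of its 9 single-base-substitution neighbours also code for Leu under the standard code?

2

Position 1: CTG → 1 synonymous.
Position 2: none → 0 synonymous.
Position 3: TTA → 1 synonymous.
Total: 1 + 0 + 1 = 2.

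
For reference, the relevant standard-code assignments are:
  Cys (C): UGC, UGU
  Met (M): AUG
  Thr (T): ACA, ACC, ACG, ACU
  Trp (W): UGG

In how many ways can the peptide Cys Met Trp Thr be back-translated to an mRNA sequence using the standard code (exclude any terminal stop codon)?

Cys: 2 codons.
Met: 1 codon.
Trp: 1 codon.
Thr: 4 codons.
2 × 1 × 1 × 4 = 8.

8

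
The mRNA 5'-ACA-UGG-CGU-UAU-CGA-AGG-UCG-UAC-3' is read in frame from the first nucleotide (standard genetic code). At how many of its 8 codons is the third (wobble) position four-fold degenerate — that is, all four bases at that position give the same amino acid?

Codon 1 ACA (Thr): third position 4-fold.
Codon 2 UGG (Trp): third position 1-fold.
Codon 3 CGU (Arg): third position 4-fold.
Codon 4 UAU (Tyr): third position 2-fold.
Codon 5 CGA (Arg): third position 4-fold.
Codon 6 AGG (Arg): third position 2-fold.
Codon 7 UCG (Ser): third position 4-fold.
Codon 8 UAC (Tyr): third position 2-fold.
Four-fold degenerate third positions: 4.

4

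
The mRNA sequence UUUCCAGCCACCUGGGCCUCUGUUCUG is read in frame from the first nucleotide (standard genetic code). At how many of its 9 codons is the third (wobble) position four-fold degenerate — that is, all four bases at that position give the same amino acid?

7

Codon 1 UUU (Phe): third position 2-fold.
Codon 2 CCA (Pro): third position 4-fold.
Codon 3 GCC (Ala): third position 4-fold.
Codon 4 ACC (Thr): third position 4-fold.
Codon 5 UGG (Trp): third position 1-fold.
Codon 6 GCC (Ala): third position 4-fold.
Codon 7 UCU (Ser): third position 4-fold.
Codon 8 GUU (Val): third position 4-fold.
Codon 9 CUG (Leu): third position 4-fold.
Four-fold degenerate third positions: 7.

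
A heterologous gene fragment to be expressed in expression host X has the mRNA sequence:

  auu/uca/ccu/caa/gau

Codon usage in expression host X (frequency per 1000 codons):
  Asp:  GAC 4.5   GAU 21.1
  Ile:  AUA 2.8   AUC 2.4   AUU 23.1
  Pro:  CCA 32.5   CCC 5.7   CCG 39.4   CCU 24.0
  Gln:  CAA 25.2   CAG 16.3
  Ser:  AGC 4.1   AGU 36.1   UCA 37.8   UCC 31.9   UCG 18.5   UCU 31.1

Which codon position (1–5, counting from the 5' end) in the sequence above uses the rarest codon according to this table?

Codon 1 AUU (Ile): 23.1 per 1000.
Codon 2 UCA (Ser): 37.8 per 1000.
Codon 3 CCU (Pro): 24.0 per 1000.
Codon 4 CAA (Gln): 25.2 per 1000.
Codon 5 GAU (Asp): 21.1 per 1000.
Lowest frequency is 21.1 at codon 5.

5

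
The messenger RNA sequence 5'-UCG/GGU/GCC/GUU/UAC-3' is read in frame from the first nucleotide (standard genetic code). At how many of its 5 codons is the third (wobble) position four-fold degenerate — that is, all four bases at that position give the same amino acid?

4

Codon 1 UCG (Ser): third position 4-fold.
Codon 2 GGU (Gly): third position 4-fold.
Codon 3 GCC (Ala): third position 4-fold.
Codon 4 GUU (Val): third position 4-fold.
Codon 5 UAC (Tyr): third position 2-fold.
Four-fold degenerate third positions: 4.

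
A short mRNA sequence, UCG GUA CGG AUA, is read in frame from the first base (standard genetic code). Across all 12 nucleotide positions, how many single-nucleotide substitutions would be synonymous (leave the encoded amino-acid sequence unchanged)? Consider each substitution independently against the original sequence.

Codon 1 (UCG, Ser): 3 synonymous substitutions.
Codon 2 (GUA, Val): 3 synonymous substitutions.
Codon 3 (CGG, Arg): 4 synonymous substitutions.
Codon 4 (AUA, Ile): 2 synonymous substitutions.
Total: 3 + 3 + 4 + 2 = 12.

12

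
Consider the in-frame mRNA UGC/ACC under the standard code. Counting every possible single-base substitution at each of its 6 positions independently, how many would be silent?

4

Codon 1 (UGC, Cys): 1 synonymous substitution.
Codon 2 (ACC, Thr): 3 synonymous substitutions.
Total: 1 + 3 = 4.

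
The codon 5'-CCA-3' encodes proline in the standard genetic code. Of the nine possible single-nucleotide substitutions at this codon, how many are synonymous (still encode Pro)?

Position 1: none → 0 synonymous.
Position 2: none → 0 synonymous.
Position 3: CCU, CCC, CCG → 3 synonymous.
Total: 0 + 0 + 3 = 3.

3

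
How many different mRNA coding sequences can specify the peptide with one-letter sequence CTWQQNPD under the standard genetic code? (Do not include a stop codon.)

Cys: 2 codons.
Thr: 4 codons.
Trp: 1 codon.
Gln: 2 codons.
Gln: 2 codons.
Asn: 2 codons.
Pro: 4 codons.
Asp: 2 codons.
2 × 4 × 1 × 2 × 2 × 2 × 4 × 2 = 512.

512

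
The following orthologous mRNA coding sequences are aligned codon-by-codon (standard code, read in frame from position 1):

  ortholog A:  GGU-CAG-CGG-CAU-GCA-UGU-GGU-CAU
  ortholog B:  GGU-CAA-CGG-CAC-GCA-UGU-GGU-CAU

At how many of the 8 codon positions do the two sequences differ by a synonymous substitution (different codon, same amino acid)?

Codon 1: GGU Gly / GGU Gly — identical.
Codon 2: CAG Gln / CAA Gln — synonymous.
Codon 3: CGG Arg / CGG Arg — identical.
Codon 4: CAU His / CAC His — synonymous.
Codon 5: GCA Ala / GCA Ala — identical.
Codon 6: UGU Cys / UGU Cys — identical.
Codon 7: GGU Gly / GGU Gly — identical.
Codon 8: CAU His / CAU His — identical.
Synonymous differences: 2.

2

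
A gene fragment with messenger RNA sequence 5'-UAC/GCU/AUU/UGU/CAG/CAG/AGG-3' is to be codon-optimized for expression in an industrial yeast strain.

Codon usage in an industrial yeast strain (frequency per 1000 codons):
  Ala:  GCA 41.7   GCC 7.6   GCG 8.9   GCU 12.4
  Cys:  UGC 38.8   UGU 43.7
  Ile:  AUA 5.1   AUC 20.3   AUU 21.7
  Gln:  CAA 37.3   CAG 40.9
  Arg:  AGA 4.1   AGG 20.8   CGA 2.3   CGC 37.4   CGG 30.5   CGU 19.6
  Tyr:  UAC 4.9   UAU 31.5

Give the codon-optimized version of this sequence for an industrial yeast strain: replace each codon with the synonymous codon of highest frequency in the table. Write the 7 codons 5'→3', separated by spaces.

Codon 1 (Tyr): best is UAU at 31.5.
Codon 2 (Ala): best is GCA at 41.7.
Codon 3 (Ile): best is AUU at 21.7.
Codon 4 (Cys): best is UGU at 43.7.
Codon 5 (Gln): best is CAG at 40.9.
Codon 6 (Gln): best is CAG at 40.9.
Codon 7 (Arg): best is CGC at 37.4.

UAU GCA AUU UGU CAG CAG CGC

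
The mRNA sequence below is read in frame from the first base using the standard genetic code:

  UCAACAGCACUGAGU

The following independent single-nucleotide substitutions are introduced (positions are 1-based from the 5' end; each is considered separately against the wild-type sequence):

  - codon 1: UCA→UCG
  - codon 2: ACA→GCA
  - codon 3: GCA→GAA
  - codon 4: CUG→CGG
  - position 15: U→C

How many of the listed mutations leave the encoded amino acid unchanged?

2

Codon 1: UCA (Ser) → UCG (Ser) — synonymous.
Codon 2: ACA (Thr) → GCA (Ala) — missense.
Codon 3: GCA (Ala) → GAA (Glu) — missense.
Codon 4: CUG (Leu) → CGG (Arg) — missense.
Codon 5: AGU (Ser) → AGC (Ser) — synonymous.
Synonymous: 2 of 5.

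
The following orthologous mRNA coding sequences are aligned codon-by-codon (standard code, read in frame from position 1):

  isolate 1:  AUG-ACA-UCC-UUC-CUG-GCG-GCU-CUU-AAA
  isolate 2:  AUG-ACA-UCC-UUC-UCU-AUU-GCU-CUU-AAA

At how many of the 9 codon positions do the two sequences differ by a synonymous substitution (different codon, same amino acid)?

Codon 1: AUG Met / AUG Met — identical.
Codon 2: ACA Thr / ACA Thr — identical.
Codon 3: UCC Ser / UCC Ser — identical.
Codon 4: UUC Phe / UUC Phe — identical.
Codon 5: CUG Leu / UCU Ser — nonsynonymous.
Codon 6: GCG Ala / AUU Ile — nonsynonymous.
Codon 7: GCU Ala / GCU Ala — identical.
Codon 8: CUU Leu / CUU Leu — identical.
Codon 9: AAA Lys / AAA Lys — identical.
Synonymous differences: 0.

0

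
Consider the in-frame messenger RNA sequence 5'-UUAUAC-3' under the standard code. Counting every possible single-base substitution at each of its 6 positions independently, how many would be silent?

3

Codon 1 (UUA, Leu): 2 synonymous substitutions.
Codon 2 (UAC, Tyr): 1 synonymous substitution.
Total: 2 + 1 = 3.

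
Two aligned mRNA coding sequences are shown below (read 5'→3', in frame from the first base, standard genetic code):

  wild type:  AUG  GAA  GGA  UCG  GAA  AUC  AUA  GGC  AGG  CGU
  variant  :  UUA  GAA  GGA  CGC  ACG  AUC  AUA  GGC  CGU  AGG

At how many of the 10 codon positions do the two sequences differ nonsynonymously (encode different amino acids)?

3

Codon 1: AUG Met / UUA Leu — nonsynonymous.
Codon 2: GAA Glu / GAA Glu — identical.
Codon 3: GGA Gly / GGA Gly — identical.
Codon 4: UCG Ser / CGC Arg — nonsynonymous.
Codon 5: GAA Glu / ACG Thr — nonsynonymous.
Codon 6: AUC Ile / AUC Ile — identical.
Codon 7: AUA Ile / AUA Ile — identical.
Codon 8: GGC Gly / GGC Gly — identical.
Codon 9: AGG Arg / CGU Arg — synonymous.
Codon 10: CGU Arg / AGG Arg — synonymous.
Nonsynonymous differences: 3.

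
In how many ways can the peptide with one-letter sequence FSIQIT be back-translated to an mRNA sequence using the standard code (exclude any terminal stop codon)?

864

Phe: 2 codons.
Ser: 6 codons.
Ile: 3 codons.
Gln: 2 codons.
Ile: 3 codons.
Thr: 4 codons.
2 × 6 × 3 × 2 × 3 × 4 = 864.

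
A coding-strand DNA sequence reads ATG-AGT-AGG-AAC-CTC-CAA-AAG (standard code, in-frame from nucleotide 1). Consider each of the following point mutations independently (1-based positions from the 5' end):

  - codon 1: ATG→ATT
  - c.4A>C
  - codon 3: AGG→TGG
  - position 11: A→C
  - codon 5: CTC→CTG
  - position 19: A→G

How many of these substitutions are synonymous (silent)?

1

Codon 1: ATG (Met) → ATT (Ile) — missense.
Codon 2: AGT (Ser) → CGT (Arg) — missense.
Codon 3: AGG (Arg) → TGG (Trp) — missense.
Codon 4: AAC (Asn) → ACC (Thr) — missense.
Codon 5: CTC (Leu) → CTG (Leu) — synonymous.
Codon 7: AAG (Lys) → GAG (Glu) — missense.
Synonymous: 1 of 6.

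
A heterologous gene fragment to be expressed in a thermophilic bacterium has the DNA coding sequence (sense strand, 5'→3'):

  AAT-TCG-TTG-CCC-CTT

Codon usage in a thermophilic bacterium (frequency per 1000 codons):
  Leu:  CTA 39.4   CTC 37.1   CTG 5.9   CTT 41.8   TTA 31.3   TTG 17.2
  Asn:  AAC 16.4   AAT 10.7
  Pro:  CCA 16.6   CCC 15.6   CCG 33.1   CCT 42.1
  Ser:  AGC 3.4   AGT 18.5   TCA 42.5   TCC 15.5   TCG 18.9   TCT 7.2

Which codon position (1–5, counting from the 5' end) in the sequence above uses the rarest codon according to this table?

1

Codon 1 AAT (Asn): 10.7 per 1000.
Codon 2 TCG (Ser): 18.9 per 1000.
Codon 3 TTG (Leu): 17.2 per 1000.
Codon 4 CCC (Pro): 15.6 per 1000.
Codon 5 CTT (Leu): 41.8 per 1000.
Lowest frequency is 10.7 at codon 1.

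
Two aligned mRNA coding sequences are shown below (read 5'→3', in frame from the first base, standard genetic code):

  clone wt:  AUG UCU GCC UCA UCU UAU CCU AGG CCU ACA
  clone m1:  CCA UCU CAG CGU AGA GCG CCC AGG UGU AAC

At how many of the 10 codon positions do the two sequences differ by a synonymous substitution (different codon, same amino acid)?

Codon 1: AUG Met / CCA Pro — nonsynonymous.
Codon 2: UCU Ser / UCU Ser — identical.
Codon 3: GCC Ala / CAG Gln — nonsynonymous.
Codon 4: UCA Ser / CGU Arg — nonsynonymous.
Codon 5: UCU Ser / AGA Arg — nonsynonymous.
Codon 6: UAU Tyr / GCG Ala — nonsynonymous.
Codon 7: CCU Pro / CCC Pro — synonymous.
Codon 8: AGG Arg / AGG Arg — identical.
Codon 9: CCU Pro / UGU Cys — nonsynonymous.
Codon 10: ACA Thr / AAC Asn — nonsynonymous.
Synonymous differences: 1.

1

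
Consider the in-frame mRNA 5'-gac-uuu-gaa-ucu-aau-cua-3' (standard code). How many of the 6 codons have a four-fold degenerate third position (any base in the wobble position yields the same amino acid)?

2

Codon 1 GAC (Asp): third position 2-fold.
Codon 2 UUU (Phe): third position 2-fold.
Codon 3 GAA (Glu): third position 2-fold.
Codon 4 UCU (Ser): third position 4-fold.
Codon 5 AAU (Asn): third position 2-fold.
Codon 6 CUA (Leu): third position 4-fold.
Four-fold degenerate third positions: 2.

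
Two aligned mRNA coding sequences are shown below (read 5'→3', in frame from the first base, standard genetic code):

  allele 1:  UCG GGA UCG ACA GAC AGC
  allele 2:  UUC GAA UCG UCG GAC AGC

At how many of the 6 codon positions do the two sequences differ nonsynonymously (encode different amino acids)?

Codon 1: UCG Ser / UUC Phe — nonsynonymous.
Codon 2: GGA Gly / GAA Glu — nonsynonymous.
Codon 3: UCG Ser / UCG Ser — identical.
Codon 4: ACA Thr / UCG Ser — nonsynonymous.
Codon 5: GAC Asp / GAC Asp — identical.
Codon 6: AGC Ser / AGC Ser — identical.
Nonsynonymous differences: 3.

3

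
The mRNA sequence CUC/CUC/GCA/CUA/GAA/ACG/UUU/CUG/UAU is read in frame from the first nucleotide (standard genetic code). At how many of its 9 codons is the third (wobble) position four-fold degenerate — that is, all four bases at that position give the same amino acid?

6

Codon 1 CUC (Leu): third position 4-fold.
Codon 2 CUC (Leu): third position 4-fold.
Codon 3 GCA (Ala): third position 4-fold.
Codon 4 CUA (Leu): third position 4-fold.
Codon 5 GAA (Glu): third position 2-fold.
Codon 6 ACG (Thr): third position 4-fold.
Codon 7 UUU (Phe): third position 2-fold.
Codon 8 CUG (Leu): third position 4-fold.
Codon 9 UAU (Tyr): third position 2-fold.
Four-fold degenerate third positions: 6.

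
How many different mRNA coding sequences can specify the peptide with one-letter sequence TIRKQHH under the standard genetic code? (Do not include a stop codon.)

Thr: 4 codons.
Ile: 3 codons.
Arg: 6 codons.
Lys: 2 codons.
Gln: 2 codons.
His: 2 codons.
His: 2 codons.
4 × 3 × 6 × 2 × 2 × 2 × 2 = 1152.

1152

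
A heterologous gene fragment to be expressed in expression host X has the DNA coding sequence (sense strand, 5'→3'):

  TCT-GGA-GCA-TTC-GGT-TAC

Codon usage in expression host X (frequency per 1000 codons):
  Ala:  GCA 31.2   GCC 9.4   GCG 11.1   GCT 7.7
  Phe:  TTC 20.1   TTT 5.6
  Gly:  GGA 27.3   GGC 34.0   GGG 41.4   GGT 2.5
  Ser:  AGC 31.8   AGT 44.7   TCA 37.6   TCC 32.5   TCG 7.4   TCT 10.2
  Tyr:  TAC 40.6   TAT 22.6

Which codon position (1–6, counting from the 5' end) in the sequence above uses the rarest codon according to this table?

5

Codon 1 TCT (Ser): 10.2 per 1000.
Codon 2 GGA (Gly): 27.3 per 1000.
Codon 3 GCA (Ala): 31.2 per 1000.
Codon 4 TTC (Phe): 20.1 per 1000.
Codon 5 GGT (Gly): 2.5 per 1000.
Codon 6 TAC (Tyr): 40.6 per 1000.
Lowest frequency is 2.5 at codon 5.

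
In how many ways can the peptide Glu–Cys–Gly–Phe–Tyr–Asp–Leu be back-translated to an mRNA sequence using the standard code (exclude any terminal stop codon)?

768

Glu: 2 codons.
Cys: 2 codons.
Gly: 4 codons.
Phe: 2 codons.
Tyr: 2 codons.
Asp: 2 codons.
Leu: 6 codons.
2 × 2 × 4 × 2 × 2 × 2 × 6 = 768.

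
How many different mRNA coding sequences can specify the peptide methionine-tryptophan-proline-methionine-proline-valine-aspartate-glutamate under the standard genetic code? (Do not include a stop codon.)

256

Met: 1 codon.
Trp: 1 codon.
Pro: 4 codons.
Met: 1 codon.
Pro: 4 codons.
Val: 4 codons.
Asp: 2 codons.
Glu: 2 codons.
1 × 1 × 4 × 1 × 4 × 4 × 2 × 2 = 256.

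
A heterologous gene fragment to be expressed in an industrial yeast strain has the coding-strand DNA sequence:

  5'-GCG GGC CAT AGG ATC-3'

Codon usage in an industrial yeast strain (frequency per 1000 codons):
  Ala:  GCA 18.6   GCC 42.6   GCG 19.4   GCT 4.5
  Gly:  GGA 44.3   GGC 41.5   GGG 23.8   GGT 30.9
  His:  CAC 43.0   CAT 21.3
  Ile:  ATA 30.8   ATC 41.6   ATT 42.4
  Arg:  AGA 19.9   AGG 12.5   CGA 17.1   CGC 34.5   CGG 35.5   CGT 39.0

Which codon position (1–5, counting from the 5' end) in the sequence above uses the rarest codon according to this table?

4

Codon 1 GCG (Ala): 19.4 per 1000.
Codon 2 GGC (Gly): 41.5 per 1000.
Codon 3 CAT (His): 21.3 per 1000.
Codon 4 AGG (Arg): 12.5 per 1000.
Codon 5 ATC (Ile): 41.6 per 1000.
Lowest frequency is 12.5 at codon 4.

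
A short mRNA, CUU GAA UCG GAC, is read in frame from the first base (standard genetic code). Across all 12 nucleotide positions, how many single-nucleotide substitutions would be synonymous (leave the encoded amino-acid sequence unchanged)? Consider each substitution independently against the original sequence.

8

Codon 1 (CUU, Leu): 3 synonymous substitutions.
Codon 2 (GAA, Glu): 1 synonymous substitution.
Codon 3 (UCG, Ser): 3 synonymous substitutions.
Codon 4 (GAC, Asp): 1 synonymous substitution.
Total: 3 + 1 + 3 + 1 = 8.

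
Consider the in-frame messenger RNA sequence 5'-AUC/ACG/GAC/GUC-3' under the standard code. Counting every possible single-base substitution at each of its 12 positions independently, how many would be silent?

9

Codon 1 (AUC, Ile): 2 synonymous substitutions.
Codon 2 (ACG, Thr): 3 synonymous substitutions.
Codon 3 (GAC, Asp): 1 synonymous substitution.
Codon 4 (GUC, Val): 3 synonymous substitutions.
Total: 2 + 3 + 1 + 3 = 9.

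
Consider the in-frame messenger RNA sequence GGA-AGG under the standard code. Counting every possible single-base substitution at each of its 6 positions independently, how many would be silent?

5

Codon 1 (GGA, Gly): 3 synonymous substitutions.
Codon 2 (AGG, Arg): 2 synonymous substitutions.
Total: 3 + 2 = 5.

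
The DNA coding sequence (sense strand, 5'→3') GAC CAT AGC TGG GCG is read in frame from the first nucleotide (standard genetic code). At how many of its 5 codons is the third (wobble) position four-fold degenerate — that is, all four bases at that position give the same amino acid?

Codon 1 GAC (Asp): third position 2-fold.
Codon 2 CAT (His): third position 2-fold.
Codon 3 AGC (Ser): third position 2-fold.
Codon 4 TGG (Trp): third position 1-fold.
Codon 5 GCG (Ala): third position 4-fold.
Four-fold degenerate third positions: 1.

1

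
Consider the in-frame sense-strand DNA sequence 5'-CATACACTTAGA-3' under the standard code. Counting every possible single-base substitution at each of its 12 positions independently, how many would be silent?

9

Codon 1 (CAT, His): 1 synonymous substitution.
Codon 2 (ACA, Thr): 3 synonymous substitutions.
Codon 3 (CTT, Leu): 3 synonymous substitutions.
Codon 4 (AGA, Arg): 2 synonymous substitutions.
Total: 1 + 3 + 3 + 2 = 9.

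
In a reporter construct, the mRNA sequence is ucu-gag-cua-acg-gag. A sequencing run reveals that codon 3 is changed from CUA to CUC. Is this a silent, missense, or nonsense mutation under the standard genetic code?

Position 9 falls in codon 3: CUA → Leu.
After the substitution the codon is CUC → Leu.
Both encode Leu, so the change is synonymous.

silent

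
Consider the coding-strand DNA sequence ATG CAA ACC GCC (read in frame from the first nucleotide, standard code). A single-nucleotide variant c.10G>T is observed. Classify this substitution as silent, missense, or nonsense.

Position 10 falls in codon 4: GCC → Ala.
After the substitution the codon is TCC → Ser.
Ala ≠ Ser, so this is a missense mutation.

missense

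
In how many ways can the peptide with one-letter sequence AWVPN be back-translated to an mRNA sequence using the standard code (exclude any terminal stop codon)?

128

Ala: 4 codons.
Trp: 1 codon.
Val: 4 codons.
Pro: 4 codons.
Asn: 2 codons.
4 × 1 × 4 × 4 × 2 = 128.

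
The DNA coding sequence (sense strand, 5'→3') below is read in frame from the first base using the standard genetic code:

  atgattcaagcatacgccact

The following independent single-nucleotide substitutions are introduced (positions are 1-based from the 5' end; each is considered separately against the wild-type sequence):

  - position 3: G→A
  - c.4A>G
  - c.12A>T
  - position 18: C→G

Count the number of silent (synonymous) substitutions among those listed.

Codon 1: ATG (Met) → ATA (Ile) — missense.
Codon 2: ATT (Ile) → GTT (Val) — missense.
Codon 4: GCA (Ala) → GCT (Ala) — synonymous.
Codon 6: GCC (Ala) → GCG (Ala) — synonymous.
Synonymous: 2 of 4.

2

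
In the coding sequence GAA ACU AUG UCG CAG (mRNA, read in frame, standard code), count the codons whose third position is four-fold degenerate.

Codon 1 GAA (Glu): third position 2-fold.
Codon 2 ACU (Thr): third position 4-fold.
Codon 3 AUG (Met): third position 1-fold.
Codon 4 UCG (Ser): third position 4-fold.
Codon 5 CAG (Gln): third position 2-fold.
Four-fold degenerate third positions: 2.

2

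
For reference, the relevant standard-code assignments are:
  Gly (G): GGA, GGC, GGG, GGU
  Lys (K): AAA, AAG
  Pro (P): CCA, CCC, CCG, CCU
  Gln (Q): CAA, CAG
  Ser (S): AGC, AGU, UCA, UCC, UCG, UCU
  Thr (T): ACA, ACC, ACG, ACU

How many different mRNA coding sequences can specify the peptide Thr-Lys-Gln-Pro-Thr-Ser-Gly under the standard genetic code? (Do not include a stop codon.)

6144

Thr: 4 codons.
Lys: 2 codons.
Gln: 2 codons.
Pro: 4 codons.
Thr: 4 codons.
Ser: 6 codons.
Gly: 4 codons.
4 × 2 × 2 × 4 × 4 × 6 × 4 = 6144.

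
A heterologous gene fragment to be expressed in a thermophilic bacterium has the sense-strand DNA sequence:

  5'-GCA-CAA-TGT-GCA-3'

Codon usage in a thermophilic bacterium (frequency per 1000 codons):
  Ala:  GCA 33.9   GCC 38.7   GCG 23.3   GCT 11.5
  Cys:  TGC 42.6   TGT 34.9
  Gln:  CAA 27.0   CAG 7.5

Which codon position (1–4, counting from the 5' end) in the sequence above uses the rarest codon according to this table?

2

Codon 1 GCA (Ala): 33.9 per 1000.
Codon 2 CAA (Gln): 27.0 per 1000.
Codon 3 TGT (Cys): 34.9 per 1000.
Codon 4 GCA (Ala): 33.9 per 1000.
Lowest frequency is 27.0 at codon 2.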